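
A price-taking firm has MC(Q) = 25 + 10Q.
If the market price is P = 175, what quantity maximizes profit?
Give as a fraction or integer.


In perfect competition, profit is maximized where P = MC.
175 = 25 + 10Q
150 = 10Q
Q* = 150/10 = 15

15


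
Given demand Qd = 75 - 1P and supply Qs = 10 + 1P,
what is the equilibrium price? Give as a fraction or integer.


At equilibrium, Qd = Qs.
75 - 1P = 10 + 1P
75 - 10 = 1P + 1P
65 = 2P
P* = 65/2 = 65/2

65/2


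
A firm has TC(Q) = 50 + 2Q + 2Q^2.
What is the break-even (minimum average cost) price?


AC(Q) = 50/Q + 2 + 2Q
To minimize: dAC/dQ = -50/Q^2 + 2 = 0
Q^2 = 50/2 = 25
Q* = 5
Min AC = 50/5 + 2 + 2*5
Min AC = 10 + 2 + 10 = 22

22


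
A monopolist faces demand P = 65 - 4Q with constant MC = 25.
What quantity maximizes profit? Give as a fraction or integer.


TR = P*Q = (65 - 4Q)Q = 65Q - 4Q^2
MR = dTR/dQ = 65 - 8Q
Set MR = MC:
65 - 8Q = 25
40 = 8Q
Q* = 40/8 = 5

5


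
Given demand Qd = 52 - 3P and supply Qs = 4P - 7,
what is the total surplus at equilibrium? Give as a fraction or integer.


Find equilibrium: 52 - 3P = 4P - 7
52 + 7 = 7P
P* = 59/7 = 59/7
Q* = 4*59/7 - 7 = 187/7
Inverse demand: P = 52/3 - Q/3, so P_max = 52/3
Inverse supply: P = 7/4 + Q/4, so P_min = 7/4
CS = (1/2) * 187/7 * (52/3 - 59/7) = 34969/294
PS = (1/2) * 187/7 * (59/7 - 7/4) = 34969/392
TS = CS + PS = 34969/294 + 34969/392 = 34969/168

34969/168


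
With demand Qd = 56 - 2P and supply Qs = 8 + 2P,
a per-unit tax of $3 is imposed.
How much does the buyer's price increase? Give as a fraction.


With a per-unit tax, the buyer's price increase depends on relative slopes.
Supply slope: d = 2, Demand slope: b = 2
Buyer's price increase = d * tax / (b + d)
= 2 * 3 / (2 + 2)
= 6 / 4 = 3/2

3/2


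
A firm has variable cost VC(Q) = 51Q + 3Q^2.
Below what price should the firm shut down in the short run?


AVC(Q) = VC(Q)/Q = 51 + 3Q
AVC is increasing in Q, so minimum AVC is at Q -> 0+.
Min AVC = 51
The firm should shut down if P < 51.

51


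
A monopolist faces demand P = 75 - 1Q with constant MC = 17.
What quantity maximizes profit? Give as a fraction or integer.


TR = P*Q = (75 - 1Q)Q = 75Q - 1Q^2
MR = dTR/dQ = 75 - 2Q
Set MR = MC:
75 - 2Q = 17
58 = 2Q
Q* = 58/2 = 29

29


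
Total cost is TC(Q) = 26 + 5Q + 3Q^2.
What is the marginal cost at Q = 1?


MC = dTC/dQ = 5 + 2*3*Q
At Q = 1:
MC = 5 + 6*1
MC = 5 + 6 = 11

11


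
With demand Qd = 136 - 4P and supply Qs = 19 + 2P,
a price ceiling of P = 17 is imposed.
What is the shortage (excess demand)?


At P = 17:
Qd = 136 - 4*17 = 68
Qs = 19 + 2*17 = 53
Shortage = Qd - Qs = 68 - 53 = 15

15


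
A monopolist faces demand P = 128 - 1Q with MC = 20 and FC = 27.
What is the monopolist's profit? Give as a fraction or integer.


MR = MC: 128 - 2Q = 20
Q* = 54
P* = 128 - 1*54 = 74
Profit = (P* - MC)*Q* - FC
= (74 - 20)*54 - 27
= 54*54 - 27
= 2916 - 27 = 2889

2889


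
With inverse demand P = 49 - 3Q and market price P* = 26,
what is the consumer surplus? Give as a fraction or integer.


Maximum willingness to pay (at Q=0): P_max = 49
Quantity demanded at P* = 26:
Q* = (49 - 26)/3 = 23/3
CS = (1/2) * Q* * (P_max - P*)
CS = (1/2) * 23/3 * (49 - 26)
CS = (1/2) * 23/3 * 23 = 529/6

529/6


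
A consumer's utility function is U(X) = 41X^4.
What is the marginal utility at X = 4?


MU = dU/dX = 41*4*X^(4-1)
MU = 164*X^3
At X = 4:
MU = 164 * 4^3
MU = 164 * 64 = 10496

10496


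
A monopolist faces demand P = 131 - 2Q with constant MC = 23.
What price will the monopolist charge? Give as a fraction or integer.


MR = 131 - 4Q
Set MR = MC: 131 - 4Q = 23
Q* = 27
Substitute into demand:
P* = 131 - 2*27 = 77

77


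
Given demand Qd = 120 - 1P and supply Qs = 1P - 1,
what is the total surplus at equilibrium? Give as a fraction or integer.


Find equilibrium: 120 - 1P = 1P - 1
120 + 1 = 2P
P* = 121/2 = 121/2
Q* = 1*121/2 - 1 = 119/2
Inverse demand: P = 120 - Q/1, so P_max = 120
Inverse supply: P = 1 + Q/1, so P_min = 1
CS = (1/2) * 119/2 * (120 - 121/2) = 14161/8
PS = (1/2) * 119/2 * (121/2 - 1) = 14161/8
TS = CS + PS = 14161/8 + 14161/8 = 14161/4

14161/4


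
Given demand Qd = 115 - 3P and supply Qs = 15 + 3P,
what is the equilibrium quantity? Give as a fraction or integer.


First find equilibrium price:
115 - 3P = 15 + 3P
P* = 100/6 = 50/3
Then substitute into demand:
Q* = 115 - 3 * 50/3 = 65

65


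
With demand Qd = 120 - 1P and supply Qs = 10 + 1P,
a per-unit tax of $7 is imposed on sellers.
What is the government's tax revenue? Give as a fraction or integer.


With tax on sellers, new supply: Qs' = 10 + 1(P - 7)
= 3 + 1P
New equilibrium quantity:
Q_new = 123/2
Tax revenue = tax * Q_new = 7 * 123/2 = 861/2

861/2


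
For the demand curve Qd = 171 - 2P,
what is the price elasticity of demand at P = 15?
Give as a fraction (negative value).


dQ/dP = -2
At P = 15: Q = 171 - 2*15 = 141
E = (dQ/dP)(P/Q) = (-2)(15/141) = -10/47

-10/47


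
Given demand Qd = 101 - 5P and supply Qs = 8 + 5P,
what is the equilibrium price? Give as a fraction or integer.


At equilibrium, Qd = Qs.
101 - 5P = 8 + 5P
101 - 8 = 5P + 5P
93 = 10P
P* = 93/10 = 93/10

93/10


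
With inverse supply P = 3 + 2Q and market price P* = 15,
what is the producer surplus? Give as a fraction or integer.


Minimum supply price (at Q=0): P_min = 3
Quantity supplied at P* = 15:
Q* = (15 - 3)/2 = 6
PS = (1/2) * Q* * (P* - P_min)
PS = (1/2) * 6 * (15 - 3)
PS = (1/2) * 6 * 12 = 36

36


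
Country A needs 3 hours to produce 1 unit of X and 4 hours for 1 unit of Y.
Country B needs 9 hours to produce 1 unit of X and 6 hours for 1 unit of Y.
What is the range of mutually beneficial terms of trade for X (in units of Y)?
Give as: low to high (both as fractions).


Opportunity cost of X for Country A = hours_X / hours_Y = 3/4 = 3/4 units of Y
Opportunity cost of X for Country B = hours_X / hours_Y = 9/6 = 3/2 units of Y
Terms of trade must be between the two opportunity costs.
Range: 3/4 to 3/2

3/4 to 3/2


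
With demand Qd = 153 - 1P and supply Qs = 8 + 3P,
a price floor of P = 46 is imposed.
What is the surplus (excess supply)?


At P = 46:
Qd = 153 - 1*46 = 107
Qs = 8 + 3*46 = 146
Surplus = Qs - Qd = 146 - 107 = 39

39


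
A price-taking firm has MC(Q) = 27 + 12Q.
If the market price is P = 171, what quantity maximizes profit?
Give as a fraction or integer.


In perfect competition, profit is maximized where P = MC.
171 = 27 + 12Q
144 = 12Q
Q* = 144/12 = 12

12


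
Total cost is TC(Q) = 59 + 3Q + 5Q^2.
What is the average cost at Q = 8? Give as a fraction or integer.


TC(8) = 59 + 3*8 + 5*8^2
TC(8) = 59 + 24 + 320 = 403
AC = TC/Q = 403/8 = 403/8

403/8


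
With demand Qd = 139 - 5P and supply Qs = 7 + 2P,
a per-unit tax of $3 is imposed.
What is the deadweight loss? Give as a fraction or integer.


Pre-tax equilibrium quantity: Q* = 313/7
Post-tax equilibrium quantity: Q_tax = 283/7
Reduction in quantity: Q* - Q_tax = 30/7
DWL = (1/2) * tax * (Q* - Q_tax)
DWL = (1/2) * 3 * 30/7 = 45/7

45/7


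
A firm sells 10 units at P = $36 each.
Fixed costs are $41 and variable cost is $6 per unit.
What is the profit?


Total Revenue = P * Q = 36 * 10 = $360
Total Cost = FC + VC*Q = 41 + 6*10 = $101
Profit = TR - TC = 360 - 101 = $259

$259


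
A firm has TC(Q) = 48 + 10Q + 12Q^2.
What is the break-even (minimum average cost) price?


AC(Q) = 48/Q + 10 + 12Q
To minimize: dAC/dQ = -48/Q^2 + 12 = 0
Q^2 = 48/12 = 4
Q* = 2
Min AC = 48/2 + 10 + 12*2
Min AC = 24 + 10 + 24 = 58

58


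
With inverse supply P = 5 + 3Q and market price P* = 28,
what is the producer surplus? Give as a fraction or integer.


Minimum supply price (at Q=0): P_min = 5
Quantity supplied at P* = 28:
Q* = (28 - 5)/3 = 23/3
PS = (1/2) * Q* * (P* - P_min)
PS = (1/2) * 23/3 * (28 - 5)
PS = (1/2) * 23/3 * 23 = 529/6

529/6


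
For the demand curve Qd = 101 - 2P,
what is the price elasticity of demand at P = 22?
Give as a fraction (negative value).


dQ/dP = -2
At P = 22: Q = 101 - 2*22 = 57
E = (dQ/dP)(P/Q) = (-2)(22/57) = -44/57

-44/57


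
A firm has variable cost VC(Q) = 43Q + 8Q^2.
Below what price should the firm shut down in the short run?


AVC(Q) = VC(Q)/Q = 43 + 8Q
AVC is increasing in Q, so minimum AVC is at Q -> 0+.
Min AVC = 43
The firm should shut down if P < 43.

43


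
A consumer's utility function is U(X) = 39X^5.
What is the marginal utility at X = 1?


MU = dU/dX = 39*5*X^(5-1)
MU = 195*X^4
At X = 1:
MU = 195 * 1^4
MU = 195 * 1 = 195

195


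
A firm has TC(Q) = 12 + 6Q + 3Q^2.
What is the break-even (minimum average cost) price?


AC(Q) = 12/Q + 6 + 3Q
To minimize: dAC/dQ = -12/Q^2 + 3 = 0
Q^2 = 12/3 = 4
Q* = 2
Min AC = 12/2 + 6 + 3*2
Min AC = 6 + 6 + 6 = 18

18


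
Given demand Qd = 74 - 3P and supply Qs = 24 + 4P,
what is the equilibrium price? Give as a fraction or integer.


At equilibrium, Qd = Qs.
74 - 3P = 24 + 4P
74 - 24 = 3P + 4P
50 = 7P
P* = 50/7 = 50/7

50/7


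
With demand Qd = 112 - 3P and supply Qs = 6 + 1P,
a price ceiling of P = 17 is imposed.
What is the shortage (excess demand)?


At P = 17:
Qd = 112 - 3*17 = 61
Qs = 6 + 1*17 = 23
Shortage = Qd - Qs = 61 - 23 = 38

38


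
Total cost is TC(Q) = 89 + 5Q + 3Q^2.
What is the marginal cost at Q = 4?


MC = dTC/dQ = 5 + 2*3*Q
At Q = 4:
MC = 5 + 6*4
MC = 5 + 24 = 29

29


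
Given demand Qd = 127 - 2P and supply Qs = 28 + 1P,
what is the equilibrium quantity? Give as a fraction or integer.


First find equilibrium price:
127 - 2P = 28 + 1P
P* = 99/3 = 33
Then substitute into demand:
Q* = 127 - 2 * 33 = 61

61


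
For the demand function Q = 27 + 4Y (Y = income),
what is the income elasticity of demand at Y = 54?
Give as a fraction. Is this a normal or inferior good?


dQ/dY = 4
At Y = 54: Q = 27 + 4*54 = 243
Ey = (dQ/dY)(Y/Q) = 4 * 54 / 243 = 8/9
Since Ey > 0, this is a normal good.

8/9 (normal good)


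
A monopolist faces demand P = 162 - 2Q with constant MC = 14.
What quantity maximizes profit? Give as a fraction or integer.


TR = P*Q = (162 - 2Q)Q = 162Q - 2Q^2
MR = dTR/dQ = 162 - 4Q
Set MR = MC:
162 - 4Q = 14
148 = 4Q
Q* = 148/4 = 37

37


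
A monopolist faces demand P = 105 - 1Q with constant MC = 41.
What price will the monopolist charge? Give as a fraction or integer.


MR = 105 - 2Q
Set MR = MC: 105 - 2Q = 41
Q* = 32
Substitute into demand:
P* = 105 - 1*32 = 73

73


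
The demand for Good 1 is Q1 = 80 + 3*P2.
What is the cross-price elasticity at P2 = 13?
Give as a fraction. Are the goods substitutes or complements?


dQ1/dP2 = 3
At P2 = 13: Q1 = 80 + 3*13 = 119
Exy = (dQ1/dP2)(P2/Q1) = 3 * 13 / 119 = 39/119
Since Exy > 0, the goods are substitutes.

39/119 (substitutes)


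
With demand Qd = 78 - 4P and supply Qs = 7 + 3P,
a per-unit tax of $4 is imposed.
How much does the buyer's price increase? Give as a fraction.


With a per-unit tax, the buyer's price increase depends on relative slopes.
Supply slope: d = 3, Demand slope: b = 4
Buyer's price increase = d * tax / (b + d)
= 3 * 4 / (4 + 3)
= 12 / 7 = 12/7

12/7


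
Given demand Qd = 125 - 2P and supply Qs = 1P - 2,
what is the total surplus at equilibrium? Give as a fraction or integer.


Find equilibrium: 125 - 2P = 1P - 2
125 + 2 = 3P
P* = 127/3 = 127/3
Q* = 1*127/3 - 2 = 121/3
Inverse demand: P = 125/2 - Q/2, so P_max = 125/2
Inverse supply: P = 2 + Q/1, so P_min = 2
CS = (1/2) * 121/3 * (125/2 - 127/3) = 14641/36
PS = (1/2) * 121/3 * (127/3 - 2) = 14641/18
TS = CS + PS = 14641/36 + 14641/18 = 14641/12

14641/12


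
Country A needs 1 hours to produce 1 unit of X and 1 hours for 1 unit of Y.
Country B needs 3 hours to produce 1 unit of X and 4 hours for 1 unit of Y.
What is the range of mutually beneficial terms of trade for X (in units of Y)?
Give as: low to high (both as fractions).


Opportunity cost of X for Country A = hours_X / hours_Y = 1/1 = 1 units of Y
Opportunity cost of X for Country B = hours_X / hours_Y = 3/4 = 3/4 units of Y
Terms of trade must be between the two opportunity costs.
Range: 3/4 to 1

3/4 to 1


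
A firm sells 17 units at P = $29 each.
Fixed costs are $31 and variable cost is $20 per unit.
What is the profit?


Total Revenue = P * Q = 29 * 17 = $493
Total Cost = FC + VC*Q = 31 + 20*17 = $371
Profit = TR - TC = 493 - 371 = $122

$122


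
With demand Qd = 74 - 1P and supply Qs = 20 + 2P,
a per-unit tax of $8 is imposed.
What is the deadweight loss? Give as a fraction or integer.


Pre-tax equilibrium quantity: Q* = 56
Post-tax equilibrium quantity: Q_tax = 152/3
Reduction in quantity: Q* - Q_tax = 16/3
DWL = (1/2) * tax * (Q* - Q_tax)
DWL = (1/2) * 8 * 16/3 = 64/3

64/3


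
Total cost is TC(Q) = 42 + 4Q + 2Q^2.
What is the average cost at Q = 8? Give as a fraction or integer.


TC(8) = 42 + 4*8 + 2*8^2
TC(8) = 42 + 32 + 128 = 202
AC = TC/Q = 202/8 = 101/4

101/4


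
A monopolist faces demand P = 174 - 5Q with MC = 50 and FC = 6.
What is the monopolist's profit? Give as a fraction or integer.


MR = MC: 174 - 10Q = 50
Q* = 62/5
P* = 174 - 5*62/5 = 112
Profit = (P* - MC)*Q* - FC
= (112 - 50)*62/5 - 6
= 62*62/5 - 6
= 3844/5 - 6 = 3814/5

3814/5


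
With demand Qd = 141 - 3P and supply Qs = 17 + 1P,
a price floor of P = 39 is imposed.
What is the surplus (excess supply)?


At P = 39:
Qd = 141 - 3*39 = 24
Qs = 17 + 1*39 = 56
Surplus = Qs - Qd = 56 - 24 = 32

32


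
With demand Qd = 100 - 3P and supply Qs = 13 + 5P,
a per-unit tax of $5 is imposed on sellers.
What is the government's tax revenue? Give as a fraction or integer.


With tax on sellers, new supply: Qs' = 13 + 5(P - 5)
= 5P - 12
New equilibrium quantity:
Q_new = 58
Tax revenue = tax * Q_new = 5 * 58 = 290

290


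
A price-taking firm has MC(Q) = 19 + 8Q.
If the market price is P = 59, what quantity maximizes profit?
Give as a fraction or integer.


In perfect competition, profit is maximized where P = MC.
59 = 19 + 8Q
40 = 8Q
Q* = 40/8 = 5

5


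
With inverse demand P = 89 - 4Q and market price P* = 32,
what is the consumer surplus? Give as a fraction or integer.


Maximum willingness to pay (at Q=0): P_max = 89
Quantity demanded at P* = 32:
Q* = (89 - 32)/4 = 57/4
CS = (1/2) * Q* * (P_max - P*)
CS = (1/2) * 57/4 * (89 - 32)
CS = (1/2) * 57/4 * 57 = 3249/8

3249/8


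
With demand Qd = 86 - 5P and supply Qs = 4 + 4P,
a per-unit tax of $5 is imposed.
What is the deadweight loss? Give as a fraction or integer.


Pre-tax equilibrium quantity: Q* = 364/9
Post-tax equilibrium quantity: Q_tax = 88/3
Reduction in quantity: Q* - Q_tax = 100/9
DWL = (1/2) * tax * (Q* - Q_tax)
DWL = (1/2) * 5 * 100/9 = 250/9

250/9


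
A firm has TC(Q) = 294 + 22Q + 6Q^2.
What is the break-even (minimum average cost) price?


AC(Q) = 294/Q + 22 + 6Q
To minimize: dAC/dQ = -294/Q^2 + 6 = 0
Q^2 = 294/6 = 49
Q* = 7
Min AC = 294/7 + 22 + 6*7
Min AC = 42 + 22 + 42 = 106

106


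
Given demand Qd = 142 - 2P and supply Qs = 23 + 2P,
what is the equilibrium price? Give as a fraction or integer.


At equilibrium, Qd = Qs.
142 - 2P = 23 + 2P
142 - 23 = 2P + 2P
119 = 4P
P* = 119/4 = 119/4

119/4


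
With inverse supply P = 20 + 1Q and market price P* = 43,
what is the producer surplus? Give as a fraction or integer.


Minimum supply price (at Q=0): P_min = 20
Quantity supplied at P* = 43:
Q* = (43 - 20)/1 = 23
PS = (1/2) * Q* * (P* - P_min)
PS = (1/2) * 23 * (43 - 20)
PS = (1/2) * 23 * 23 = 529/2

529/2


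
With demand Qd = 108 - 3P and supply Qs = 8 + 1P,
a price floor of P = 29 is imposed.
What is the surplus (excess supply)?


At P = 29:
Qd = 108 - 3*29 = 21
Qs = 8 + 1*29 = 37
Surplus = Qs - Qd = 37 - 21 = 16

16


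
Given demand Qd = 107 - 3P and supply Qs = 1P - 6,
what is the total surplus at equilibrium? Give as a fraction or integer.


Find equilibrium: 107 - 3P = 1P - 6
107 + 6 = 4P
P* = 113/4 = 113/4
Q* = 1*113/4 - 6 = 89/4
Inverse demand: P = 107/3 - Q/3, so P_max = 107/3
Inverse supply: P = 6 + Q/1, so P_min = 6
CS = (1/2) * 89/4 * (107/3 - 113/4) = 7921/96
PS = (1/2) * 89/4 * (113/4 - 6) = 7921/32
TS = CS + PS = 7921/96 + 7921/32 = 7921/24

7921/24


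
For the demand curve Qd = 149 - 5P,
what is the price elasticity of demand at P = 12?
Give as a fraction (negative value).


dQ/dP = -5
At P = 12: Q = 149 - 5*12 = 89
E = (dQ/dP)(P/Q) = (-5)(12/89) = -60/89

-60/89


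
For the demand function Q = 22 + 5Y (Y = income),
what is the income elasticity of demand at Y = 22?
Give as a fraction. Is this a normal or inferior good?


dQ/dY = 5
At Y = 22: Q = 22 + 5*22 = 132
Ey = (dQ/dY)(Y/Q) = 5 * 22 / 132 = 5/6
Since Ey > 0, this is a normal good.

5/6 (normal good)


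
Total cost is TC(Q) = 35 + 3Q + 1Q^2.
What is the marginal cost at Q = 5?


MC = dTC/dQ = 3 + 2*1*Q
At Q = 5:
MC = 3 + 2*5
MC = 3 + 10 = 13

13


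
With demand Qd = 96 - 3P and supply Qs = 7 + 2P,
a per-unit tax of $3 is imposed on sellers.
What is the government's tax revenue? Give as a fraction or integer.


With tax on sellers, new supply: Qs' = 7 + 2(P - 3)
= 1 + 2P
New equilibrium quantity:
Q_new = 39
Tax revenue = tax * Q_new = 3 * 39 = 117

117


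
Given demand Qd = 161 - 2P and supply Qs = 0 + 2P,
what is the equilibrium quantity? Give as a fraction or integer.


First find equilibrium price:
161 - 2P = 0 + 2P
P* = 161/4 = 161/4
Then substitute into demand:
Q* = 161 - 2 * 161/4 = 161/2

161/2


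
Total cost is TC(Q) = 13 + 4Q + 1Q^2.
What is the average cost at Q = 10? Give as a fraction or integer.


TC(10) = 13 + 4*10 + 1*10^2
TC(10) = 13 + 40 + 100 = 153
AC = TC/Q = 153/10 = 153/10

153/10


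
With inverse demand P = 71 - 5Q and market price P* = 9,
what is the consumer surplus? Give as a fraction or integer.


Maximum willingness to pay (at Q=0): P_max = 71
Quantity demanded at P* = 9:
Q* = (71 - 9)/5 = 62/5
CS = (1/2) * Q* * (P_max - P*)
CS = (1/2) * 62/5 * (71 - 9)
CS = (1/2) * 62/5 * 62 = 1922/5

1922/5


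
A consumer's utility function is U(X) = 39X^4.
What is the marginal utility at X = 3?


MU = dU/dX = 39*4*X^(4-1)
MU = 156*X^3
At X = 3:
MU = 156 * 3^3
MU = 156 * 27 = 4212

4212


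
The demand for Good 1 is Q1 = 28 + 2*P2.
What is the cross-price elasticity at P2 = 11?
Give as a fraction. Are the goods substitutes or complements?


dQ1/dP2 = 2
At P2 = 11: Q1 = 28 + 2*11 = 50
Exy = (dQ1/dP2)(P2/Q1) = 2 * 11 / 50 = 11/25
Since Exy > 0, the goods are substitutes.

11/25 (substitutes)


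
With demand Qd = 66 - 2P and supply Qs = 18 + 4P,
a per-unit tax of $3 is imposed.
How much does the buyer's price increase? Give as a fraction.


With a per-unit tax, the buyer's price increase depends on relative slopes.
Supply slope: d = 4, Demand slope: b = 2
Buyer's price increase = d * tax / (b + d)
= 4 * 3 / (2 + 4)
= 12 / 6 = 2

2


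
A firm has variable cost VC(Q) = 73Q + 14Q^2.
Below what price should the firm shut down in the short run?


AVC(Q) = VC(Q)/Q = 73 + 14Q
AVC is increasing in Q, so minimum AVC is at Q -> 0+.
Min AVC = 73
The firm should shut down if P < 73.

73


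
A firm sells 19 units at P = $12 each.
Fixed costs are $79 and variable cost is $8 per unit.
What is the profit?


Total Revenue = P * Q = 12 * 19 = $228
Total Cost = FC + VC*Q = 79 + 8*19 = $231
Profit = TR - TC = 228 - 231 = $-3

$-3


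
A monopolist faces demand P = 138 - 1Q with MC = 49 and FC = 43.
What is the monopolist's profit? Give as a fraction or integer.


MR = MC: 138 - 2Q = 49
Q* = 89/2
P* = 138 - 1*89/2 = 187/2
Profit = (P* - MC)*Q* - FC
= (187/2 - 49)*89/2 - 43
= 89/2*89/2 - 43
= 7921/4 - 43 = 7749/4

7749/4


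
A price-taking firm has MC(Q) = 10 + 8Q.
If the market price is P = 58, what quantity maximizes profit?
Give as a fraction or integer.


In perfect competition, profit is maximized where P = MC.
58 = 10 + 8Q
48 = 8Q
Q* = 48/8 = 6

6


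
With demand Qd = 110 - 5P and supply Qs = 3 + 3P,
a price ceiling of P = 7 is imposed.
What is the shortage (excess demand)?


At P = 7:
Qd = 110 - 5*7 = 75
Qs = 3 + 3*7 = 24
Shortage = Qd - Qs = 75 - 24 = 51

51


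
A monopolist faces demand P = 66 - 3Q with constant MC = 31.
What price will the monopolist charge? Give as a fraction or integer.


MR = 66 - 6Q
Set MR = MC: 66 - 6Q = 31
Q* = 35/6
Substitute into demand:
P* = 66 - 3*35/6 = 97/2

97/2


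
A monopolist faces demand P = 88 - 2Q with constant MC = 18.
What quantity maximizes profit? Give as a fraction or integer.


TR = P*Q = (88 - 2Q)Q = 88Q - 2Q^2
MR = dTR/dQ = 88 - 4Q
Set MR = MC:
88 - 4Q = 18
70 = 4Q
Q* = 70/4 = 35/2

35/2


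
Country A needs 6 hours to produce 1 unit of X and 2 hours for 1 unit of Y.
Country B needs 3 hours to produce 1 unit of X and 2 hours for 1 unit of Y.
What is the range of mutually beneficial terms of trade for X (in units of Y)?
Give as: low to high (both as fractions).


Opportunity cost of X for Country A = hours_X / hours_Y = 6/2 = 3 units of Y
Opportunity cost of X for Country B = hours_X / hours_Y = 3/2 = 3/2 units of Y
Terms of trade must be between the two opportunity costs.
Range: 3/2 to 3

3/2 to 3


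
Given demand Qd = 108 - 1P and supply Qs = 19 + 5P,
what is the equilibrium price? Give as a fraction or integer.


At equilibrium, Qd = Qs.
108 - 1P = 19 + 5P
108 - 19 = 1P + 5P
89 = 6P
P* = 89/6 = 89/6

89/6


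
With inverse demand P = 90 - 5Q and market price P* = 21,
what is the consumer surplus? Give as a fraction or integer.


Maximum willingness to pay (at Q=0): P_max = 90
Quantity demanded at P* = 21:
Q* = (90 - 21)/5 = 69/5
CS = (1/2) * Q* * (P_max - P*)
CS = (1/2) * 69/5 * (90 - 21)
CS = (1/2) * 69/5 * 69 = 4761/10

4761/10


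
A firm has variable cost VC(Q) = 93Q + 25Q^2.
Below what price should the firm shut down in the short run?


AVC(Q) = VC(Q)/Q = 93 + 25Q
AVC is increasing in Q, so minimum AVC is at Q -> 0+.
Min AVC = 93
The firm should shut down if P < 93.

93


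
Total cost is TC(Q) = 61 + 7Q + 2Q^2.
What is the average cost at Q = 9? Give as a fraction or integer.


TC(9) = 61 + 7*9 + 2*9^2
TC(9) = 61 + 63 + 162 = 286
AC = TC/Q = 286/9 = 286/9

286/9


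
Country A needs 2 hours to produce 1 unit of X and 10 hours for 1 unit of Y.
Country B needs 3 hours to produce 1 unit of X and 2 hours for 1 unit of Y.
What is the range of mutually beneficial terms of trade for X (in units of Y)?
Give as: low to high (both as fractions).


Opportunity cost of X for Country A = hours_X / hours_Y = 2/10 = 1/5 units of Y
Opportunity cost of X for Country B = hours_X / hours_Y = 3/2 = 3/2 units of Y
Terms of trade must be between the two opportunity costs.
Range: 1/5 to 3/2

1/5 to 3/2


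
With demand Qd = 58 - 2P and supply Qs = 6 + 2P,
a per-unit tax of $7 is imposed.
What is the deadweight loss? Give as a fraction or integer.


Pre-tax equilibrium quantity: Q* = 32
Post-tax equilibrium quantity: Q_tax = 25
Reduction in quantity: Q* - Q_tax = 7
DWL = (1/2) * tax * (Q* - Q_tax)
DWL = (1/2) * 7 * 7 = 49/2

49/2


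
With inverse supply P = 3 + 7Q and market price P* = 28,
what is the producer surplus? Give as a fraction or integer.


Minimum supply price (at Q=0): P_min = 3
Quantity supplied at P* = 28:
Q* = (28 - 3)/7 = 25/7
PS = (1/2) * Q* * (P* - P_min)
PS = (1/2) * 25/7 * (28 - 3)
PS = (1/2) * 25/7 * 25 = 625/14

625/14


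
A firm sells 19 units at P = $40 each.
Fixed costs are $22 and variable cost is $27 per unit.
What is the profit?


Total Revenue = P * Q = 40 * 19 = $760
Total Cost = FC + VC*Q = 22 + 27*19 = $535
Profit = TR - TC = 760 - 535 = $225

$225


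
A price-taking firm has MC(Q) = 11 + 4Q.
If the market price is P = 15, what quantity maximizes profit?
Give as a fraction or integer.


In perfect competition, profit is maximized where P = MC.
15 = 11 + 4Q
4 = 4Q
Q* = 4/4 = 1

1


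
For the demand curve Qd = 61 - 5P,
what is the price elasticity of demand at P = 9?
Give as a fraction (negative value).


dQ/dP = -5
At P = 9: Q = 61 - 5*9 = 16
E = (dQ/dP)(P/Q) = (-5)(9/16) = -45/16

-45/16


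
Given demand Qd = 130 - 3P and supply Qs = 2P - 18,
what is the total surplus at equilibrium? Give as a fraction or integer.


Find equilibrium: 130 - 3P = 2P - 18
130 + 18 = 5P
P* = 148/5 = 148/5
Q* = 2*148/5 - 18 = 206/5
Inverse demand: P = 130/3 - Q/3, so P_max = 130/3
Inverse supply: P = 9 + Q/2, so P_min = 9
CS = (1/2) * 206/5 * (130/3 - 148/5) = 21218/75
PS = (1/2) * 206/5 * (148/5 - 9) = 10609/25
TS = CS + PS = 21218/75 + 10609/25 = 10609/15

10609/15


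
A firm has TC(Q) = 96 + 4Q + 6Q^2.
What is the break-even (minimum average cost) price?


AC(Q) = 96/Q + 4 + 6Q
To minimize: dAC/dQ = -96/Q^2 + 6 = 0
Q^2 = 96/6 = 16
Q* = 4
Min AC = 96/4 + 4 + 6*4
Min AC = 24 + 4 + 24 = 52

52


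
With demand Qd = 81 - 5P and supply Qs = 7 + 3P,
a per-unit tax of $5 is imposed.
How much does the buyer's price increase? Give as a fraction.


With a per-unit tax, the buyer's price increase depends on relative slopes.
Supply slope: d = 3, Demand slope: b = 5
Buyer's price increase = d * tax / (b + d)
= 3 * 5 / (5 + 3)
= 15 / 8 = 15/8

15/8


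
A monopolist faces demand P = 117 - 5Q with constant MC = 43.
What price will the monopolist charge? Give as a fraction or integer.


MR = 117 - 10Q
Set MR = MC: 117 - 10Q = 43
Q* = 37/5
Substitute into demand:
P* = 117 - 5*37/5 = 80

80


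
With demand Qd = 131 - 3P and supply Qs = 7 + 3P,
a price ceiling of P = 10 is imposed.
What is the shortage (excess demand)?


At P = 10:
Qd = 131 - 3*10 = 101
Qs = 7 + 3*10 = 37
Shortage = Qd - Qs = 101 - 37 = 64

64


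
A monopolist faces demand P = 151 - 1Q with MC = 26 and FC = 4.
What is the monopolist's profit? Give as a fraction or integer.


MR = MC: 151 - 2Q = 26
Q* = 125/2
P* = 151 - 1*125/2 = 177/2
Profit = (P* - MC)*Q* - FC
= (177/2 - 26)*125/2 - 4
= 125/2*125/2 - 4
= 15625/4 - 4 = 15609/4

15609/4


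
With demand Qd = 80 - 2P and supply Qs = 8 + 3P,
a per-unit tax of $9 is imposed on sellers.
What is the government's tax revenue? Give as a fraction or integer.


With tax on sellers, new supply: Qs' = 8 + 3(P - 9)
= 3P - 19
New equilibrium quantity:
Q_new = 202/5
Tax revenue = tax * Q_new = 9 * 202/5 = 1818/5

1818/5


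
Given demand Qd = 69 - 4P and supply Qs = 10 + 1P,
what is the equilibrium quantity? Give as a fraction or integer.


First find equilibrium price:
69 - 4P = 10 + 1P
P* = 59/5 = 59/5
Then substitute into demand:
Q* = 69 - 4 * 59/5 = 109/5

109/5


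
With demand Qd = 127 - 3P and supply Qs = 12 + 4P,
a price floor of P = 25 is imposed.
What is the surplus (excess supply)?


At P = 25:
Qd = 127 - 3*25 = 52
Qs = 12 + 4*25 = 112
Surplus = Qs - Qd = 112 - 52 = 60

60


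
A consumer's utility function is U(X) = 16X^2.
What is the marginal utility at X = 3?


MU = dU/dX = 16*2*X^(2-1)
MU = 32*X^1
At X = 3:
MU = 32 * 3^1
MU = 32 * 3 = 96

96


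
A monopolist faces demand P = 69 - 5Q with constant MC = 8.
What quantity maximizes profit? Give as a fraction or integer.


TR = P*Q = (69 - 5Q)Q = 69Q - 5Q^2
MR = dTR/dQ = 69 - 10Q
Set MR = MC:
69 - 10Q = 8
61 = 10Q
Q* = 61/10 = 61/10

61/10


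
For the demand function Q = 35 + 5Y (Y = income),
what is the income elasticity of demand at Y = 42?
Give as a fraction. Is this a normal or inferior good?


dQ/dY = 5
At Y = 42: Q = 35 + 5*42 = 245
Ey = (dQ/dY)(Y/Q) = 5 * 42 / 245 = 6/7
Since Ey > 0, this is a normal good.

6/7 (normal good)


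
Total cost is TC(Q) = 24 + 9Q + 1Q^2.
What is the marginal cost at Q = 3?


MC = dTC/dQ = 9 + 2*1*Q
At Q = 3:
MC = 9 + 2*3
MC = 9 + 6 = 15

15


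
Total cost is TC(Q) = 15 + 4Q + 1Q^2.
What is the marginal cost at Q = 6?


MC = dTC/dQ = 4 + 2*1*Q
At Q = 6:
MC = 4 + 2*6
MC = 4 + 12 = 16

16


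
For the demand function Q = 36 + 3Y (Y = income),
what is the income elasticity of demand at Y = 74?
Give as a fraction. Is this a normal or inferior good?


dQ/dY = 3
At Y = 74: Q = 36 + 3*74 = 258
Ey = (dQ/dY)(Y/Q) = 3 * 74 / 258 = 37/43
Since Ey > 0, this is a normal good.

37/43 (normal good)


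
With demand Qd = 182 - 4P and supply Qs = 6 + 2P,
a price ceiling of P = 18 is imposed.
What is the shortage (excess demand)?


At P = 18:
Qd = 182 - 4*18 = 110
Qs = 6 + 2*18 = 42
Shortage = Qd - Qs = 110 - 42 = 68

68


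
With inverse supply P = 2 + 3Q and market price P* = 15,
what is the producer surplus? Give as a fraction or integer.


Minimum supply price (at Q=0): P_min = 2
Quantity supplied at P* = 15:
Q* = (15 - 2)/3 = 13/3
PS = (1/2) * Q* * (P* - P_min)
PS = (1/2) * 13/3 * (15 - 2)
PS = (1/2) * 13/3 * 13 = 169/6

169/6


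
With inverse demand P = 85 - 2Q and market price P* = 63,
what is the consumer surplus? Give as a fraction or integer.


Maximum willingness to pay (at Q=0): P_max = 85
Quantity demanded at P* = 63:
Q* = (85 - 63)/2 = 11
CS = (1/2) * Q* * (P_max - P*)
CS = (1/2) * 11 * (85 - 63)
CS = (1/2) * 11 * 22 = 121

121


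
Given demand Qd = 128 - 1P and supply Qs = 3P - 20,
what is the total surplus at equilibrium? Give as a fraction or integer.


Find equilibrium: 128 - 1P = 3P - 20
128 + 20 = 4P
P* = 148/4 = 37
Q* = 3*37 - 20 = 91
Inverse demand: P = 128 - Q/1, so P_max = 128
Inverse supply: P = 20/3 + Q/3, so P_min = 20/3
CS = (1/2) * 91 * (128 - 37) = 8281/2
PS = (1/2) * 91 * (37 - 20/3) = 8281/6
TS = CS + PS = 8281/2 + 8281/6 = 16562/3

16562/3


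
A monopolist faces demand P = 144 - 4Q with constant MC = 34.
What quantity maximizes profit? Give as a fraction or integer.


TR = P*Q = (144 - 4Q)Q = 144Q - 4Q^2
MR = dTR/dQ = 144 - 8Q
Set MR = MC:
144 - 8Q = 34
110 = 8Q
Q* = 110/8 = 55/4

55/4


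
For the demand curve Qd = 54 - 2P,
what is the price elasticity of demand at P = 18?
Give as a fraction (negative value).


dQ/dP = -2
At P = 18: Q = 54 - 2*18 = 18
E = (dQ/dP)(P/Q) = (-2)(18/18) = -2

-2


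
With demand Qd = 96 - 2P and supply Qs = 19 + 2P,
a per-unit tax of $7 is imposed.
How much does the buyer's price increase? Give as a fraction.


With a per-unit tax, the buyer's price increase depends on relative slopes.
Supply slope: d = 2, Demand slope: b = 2
Buyer's price increase = d * tax / (b + d)
= 2 * 7 / (2 + 2)
= 14 / 4 = 7/2

7/2


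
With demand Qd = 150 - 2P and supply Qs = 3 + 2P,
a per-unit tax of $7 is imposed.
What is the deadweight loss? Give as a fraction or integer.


Pre-tax equilibrium quantity: Q* = 153/2
Post-tax equilibrium quantity: Q_tax = 139/2
Reduction in quantity: Q* - Q_tax = 7
DWL = (1/2) * tax * (Q* - Q_tax)
DWL = (1/2) * 7 * 7 = 49/2

49/2


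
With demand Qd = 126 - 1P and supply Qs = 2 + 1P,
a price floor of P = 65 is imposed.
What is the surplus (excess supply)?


At P = 65:
Qd = 126 - 1*65 = 61
Qs = 2 + 1*65 = 67
Surplus = Qs - Qd = 67 - 61 = 6

6


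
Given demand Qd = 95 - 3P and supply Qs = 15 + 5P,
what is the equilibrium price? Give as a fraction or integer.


At equilibrium, Qd = Qs.
95 - 3P = 15 + 5P
95 - 15 = 3P + 5P
80 = 8P
P* = 80/8 = 10

10


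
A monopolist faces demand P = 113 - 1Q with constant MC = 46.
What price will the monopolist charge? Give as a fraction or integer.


MR = 113 - 2Q
Set MR = MC: 113 - 2Q = 46
Q* = 67/2
Substitute into demand:
P* = 113 - 1*67/2 = 159/2

159/2


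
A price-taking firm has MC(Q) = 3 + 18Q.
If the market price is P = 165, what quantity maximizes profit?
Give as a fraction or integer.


In perfect competition, profit is maximized where P = MC.
165 = 3 + 18Q
162 = 18Q
Q* = 162/18 = 9

9


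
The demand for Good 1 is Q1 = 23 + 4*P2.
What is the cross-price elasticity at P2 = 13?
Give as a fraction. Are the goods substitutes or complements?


dQ1/dP2 = 4
At P2 = 13: Q1 = 23 + 4*13 = 75
Exy = (dQ1/dP2)(P2/Q1) = 4 * 13 / 75 = 52/75
Since Exy > 0, the goods are substitutes.

52/75 (substitutes)


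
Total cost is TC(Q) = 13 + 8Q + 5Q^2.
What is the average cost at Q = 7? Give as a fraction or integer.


TC(7) = 13 + 8*7 + 5*7^2
TC(7) = 13 + 56 + 245 = 314
AC = TC/Q = 314/7 = 314/7

314/7


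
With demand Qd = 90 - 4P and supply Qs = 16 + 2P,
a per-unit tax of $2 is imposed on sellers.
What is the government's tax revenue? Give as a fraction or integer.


With tax on sellers, new supply: Qs' = 16 + 2(P - 2)
= 12 + 2P
New equilibrium quantity:
Q_new = 38
Tax revenue = tax * Q_new = 2 * 38 = 76

76


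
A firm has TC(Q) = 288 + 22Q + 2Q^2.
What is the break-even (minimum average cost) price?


AC(Q) = 288/Q + 22 + 2Q
To minimize: dAC/dQ = -288/Q^2 + 2 = 0
Q^2 = 288/2 = 144
Q* = 12
Min AC = 288/12 + 22 + 2*12
Min AC = 24 + 22 + 24 = 70

70


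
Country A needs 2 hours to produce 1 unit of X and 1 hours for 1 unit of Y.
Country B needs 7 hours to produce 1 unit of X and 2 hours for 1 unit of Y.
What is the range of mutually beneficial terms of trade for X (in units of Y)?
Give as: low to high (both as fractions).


Opportunity cost of X for Country A = hours_X / hours_Y = 2/1 = 2 units of Y
Opportunity cost of X for Country B = hours_X / hours_Y = 7/2 = 7/2 units of Y
Terms of trade must be between the two opportunity costs.
Range: 2 to 7/2

2 to 7/2


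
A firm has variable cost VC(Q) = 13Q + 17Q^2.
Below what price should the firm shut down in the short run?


AVC(Q) = VC(Q)/Q = 13 + 17Q
AVC is increasing in Q, so minimum AVC is at Q -> 0+.
Min AVC = 13
The firm should shut down if P < 13.

13


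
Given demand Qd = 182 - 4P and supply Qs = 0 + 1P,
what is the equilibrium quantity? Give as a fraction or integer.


First find equilibrium price:
182 - 4P = 0 + 1P
P* = 182/5 = 182/5
Then substitute into demand:
Q* = 182 - 4 * 182/5 = 182/5

182/5


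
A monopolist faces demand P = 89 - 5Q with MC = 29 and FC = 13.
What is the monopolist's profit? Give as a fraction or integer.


MR = MC: 89 - 10Q = 29
Q* = 6
P* = 89 - 5*6 = 59
Profit = (P* - MC)*Q* - FC
= (59 - 29)*6 - 13
= 30*6 - 13
= 180 - 13 = 167

167


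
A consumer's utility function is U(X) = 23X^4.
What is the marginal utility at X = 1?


MU = dU/dX = 23*4*X^(4-1)
MU = 92*X^3
At X = 1:
MU = 92 * 1^3
MU = 92 * 1 = 92

92


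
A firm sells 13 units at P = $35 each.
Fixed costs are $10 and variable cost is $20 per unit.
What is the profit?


Total Revenue = P * Q = 35 * 13 = $455
Total Cost = FC + VC*Q = 10 + 20*13 = $270
Profit = TR - TC = 455 - 270 = $185

$185


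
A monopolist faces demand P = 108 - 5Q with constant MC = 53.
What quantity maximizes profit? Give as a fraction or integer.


TR = P*Q = (108 - 5Q)Q = 108Q - 5Q^2
MR = dTR/dQ = 108 - 10Q
Set MR = MC:
108 - 10Q = 53
55 = 10Q
Q* = 55/10 = 11/2

11/2


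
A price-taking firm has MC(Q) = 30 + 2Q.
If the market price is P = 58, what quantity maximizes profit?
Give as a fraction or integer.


In perfect competition, profit is maximized where P = MC.
58 = 30 + 2Q
28 = 2Q
Q* = 28/2 = 14

14


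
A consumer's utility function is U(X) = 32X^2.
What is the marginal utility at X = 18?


MU = dU/dX = 32*2*X^(2-1)
MU = 64*X^1
At X = 18:
MU = 64 * 18^1
MU = 64 * 18 = 1152

1152


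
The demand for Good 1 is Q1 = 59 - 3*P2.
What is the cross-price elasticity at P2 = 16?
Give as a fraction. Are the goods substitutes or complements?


dQ1/dP2 = -3
At P2 = 16: Q1 = 59 - 3*16 = 11
Exy = (dQ1/dP2)(P2/Q1) = -3 * 16 / 11 = -48/11
Since Exy < 0, the goods are complements.

-48/11 (complements)


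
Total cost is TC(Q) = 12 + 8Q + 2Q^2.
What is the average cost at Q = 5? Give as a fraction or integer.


TC(5) = 12 + 8*5 + 2*5^2
TC(5) = 12 + 40 + 50 = 102
AC = TC/Q = 102/5 = 102/5

102/5


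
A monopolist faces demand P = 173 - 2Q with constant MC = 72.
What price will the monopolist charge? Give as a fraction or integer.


MR = 173 - 4Q
Set MR = MC: 173 - 4Q = 72
Q* = 101/4
Substitute into demand:
P* = 173 - 2*101/4 = 245/2

245/2


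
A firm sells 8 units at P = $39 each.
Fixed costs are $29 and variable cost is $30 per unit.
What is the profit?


Total Revenue = P * Q = 39 * 8 = $312
Total Cost = FC + VC*Q = 29 + 30*8 = $269
Profit = TR - TC = 312 - 269 = $43

$43


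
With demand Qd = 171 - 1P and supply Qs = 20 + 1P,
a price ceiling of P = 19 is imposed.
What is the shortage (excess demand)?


At P = 19:
Qd = 171 - 1*19 = 152
Qs = 20 + 1*19 = 39
Shortage = Qd - Qs = 152 - 39 = 113

113


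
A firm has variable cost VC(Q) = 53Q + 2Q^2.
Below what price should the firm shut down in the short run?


AVC(Q) = VC(Q)/Q = 53 + 2Q
AVC is increasing in Q, so minimum AVC is at Q -> 0+.
Min AVC = 53
The firm should shut down if P < 53.

53


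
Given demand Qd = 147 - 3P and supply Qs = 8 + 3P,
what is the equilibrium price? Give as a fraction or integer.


At equilibrium, Qd = Qs.
147 - 3P = 8 + 3P
147 - 8 = 3P + 3P
139 = 6P
P* = 139/6 = 139/6

139/6


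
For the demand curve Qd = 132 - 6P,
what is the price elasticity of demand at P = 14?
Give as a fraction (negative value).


dQ/dP = -6
At P = 14: Q = 132 - 6*14 = 48
E = (dQ/dP)(P/Q) = (-6)(14/48) = -7/4

-7/4


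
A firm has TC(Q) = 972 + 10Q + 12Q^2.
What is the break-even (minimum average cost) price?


AC(Q) = 972/Q + 10 + 12Q
To minimize: dAC/dQ = -972/Q^2 + 12 = 0
Q^2 = 972/12 = 81
Q* = 9
Min AC = 972/9 + 10 + 12*9
Min AC = 108 + 10 + 108 = 226

226


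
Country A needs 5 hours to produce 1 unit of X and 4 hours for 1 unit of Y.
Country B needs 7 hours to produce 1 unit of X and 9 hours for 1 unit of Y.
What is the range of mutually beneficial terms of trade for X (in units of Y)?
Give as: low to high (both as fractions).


Opportunity cost of X for Country A = hours_X / hours_Y = 5/4 = 5/4 units of Y
Opportunity cost of X for Country B = hours_X / hours_Y = 7/9 = 7/9 units of Y
Terms of trade must be between the two opportunity costs.
Range: 7/9 to 5/4

7/9 to 5/4


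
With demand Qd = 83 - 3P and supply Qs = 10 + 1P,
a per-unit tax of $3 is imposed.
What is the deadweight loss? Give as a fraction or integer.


Pre-tax equilibrium quantity: Q* = 113/4
Post-tax equilibrium quantity: Q_tax = 26
Reduction in quantity: Q* - Q_tax = 9/4
DWL = (1/2) * tax * (Q* - Q_tax)
DWL = (1/2) * 3 * 9/4 = 27/8

27/8


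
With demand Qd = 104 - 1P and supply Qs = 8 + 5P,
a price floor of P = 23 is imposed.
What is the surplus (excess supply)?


At P = 23:
Qd = 104 - 1*23 = 81
Qs = 8 + 5*23 = 123
Surplus = Qs - Qd = 123 - 81 = 42

42


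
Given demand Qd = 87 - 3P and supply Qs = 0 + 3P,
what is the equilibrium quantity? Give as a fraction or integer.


First find equilibrium price:
87 - 3P = 0 + 3P
P* = 87/6 = 29/2
Then substitute into demand:
Q* = 87 - 3 * 29/2 = 87/2

87/2


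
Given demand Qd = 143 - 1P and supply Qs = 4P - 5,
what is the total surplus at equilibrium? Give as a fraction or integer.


Find equilibrium: 143 - 1P = 4P - 5
143 + 5 = 5P
P* = 148/5 = 148/5
Q* = 4*148/5 - 5 = 567/5
Inverse demand: P = 143 - Q/1, so P_max = 143
Inverse supply: P = 5/4 + Q/4, so P_min = 5/4
CS = (1/2) * 567/5 * (143 - 148/5) = 321489/50
PS = (1/2) * 567/5 * (148/5 - 5/4) = 321489/200
TS = CS + PS = 321489/50 + 321489/200 = 321489/40

321489/40


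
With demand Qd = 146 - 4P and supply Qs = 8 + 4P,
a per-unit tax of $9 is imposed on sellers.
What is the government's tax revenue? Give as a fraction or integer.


With tax on sellers, new supply: Qs' = 8 + 4(P - 9)
= 4P - 28
New equilibrium quantity:
Q_new = 59
Tax revenue = tax * Q_new = 9 * 59 = 531

531


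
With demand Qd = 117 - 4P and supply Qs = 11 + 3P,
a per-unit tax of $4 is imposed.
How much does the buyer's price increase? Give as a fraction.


With a per-unit tax, the buyer's price increase depends on relative slopes.
Supply slope: d = 3, Demand slope: b = 4
Buyer's price increase = d * tax / (b + d)
= 3 * 4 / (4 + 3)
= 12 / 7 = 12/7

12/7


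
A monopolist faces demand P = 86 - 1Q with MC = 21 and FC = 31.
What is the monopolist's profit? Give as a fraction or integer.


MR = MC: 86 - 2Q = 21
Q* = 65/2
P* = 86 - 1*65/2 = 107/2
Profit = (P* - MC)*Q* - FC
= (107/2 - 21)*65/2 - 31
= 65/2*65/2 - 31
= 4225/4 - 31 = 4101/4

4101/4
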